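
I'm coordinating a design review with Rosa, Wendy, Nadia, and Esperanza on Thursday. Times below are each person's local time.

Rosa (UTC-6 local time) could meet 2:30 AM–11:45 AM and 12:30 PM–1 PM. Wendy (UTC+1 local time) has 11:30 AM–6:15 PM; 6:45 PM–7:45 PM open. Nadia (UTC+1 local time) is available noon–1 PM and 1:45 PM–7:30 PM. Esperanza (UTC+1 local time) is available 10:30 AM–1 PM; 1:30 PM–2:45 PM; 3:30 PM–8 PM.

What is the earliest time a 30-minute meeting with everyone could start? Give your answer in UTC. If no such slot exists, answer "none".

11:00

Rosa in UTC: 08:30-17:45, 18:30-19:00 (add 6h to convert from UTC-6).
Wendy in UTC: 10:30-17:15, 17:45-18:45 (subtract 1h to convert from UTC+1).
Nadia in UTC: 11:00-12:00, 12:45-18:30 (subtract 1h to convert from UTC+1).
Esperanza in UTC: 09:30-12:00, 12:30-13:45, 14:30-19:00 (subtract 1h to convert from UTC+1).
Rosa ∩ Wendy: 10:30-17:15, 18:30-18:45.
Rosa ∩ Wendy ∩ Nadia: 11:00-12:00, 12:45-17:15.
Rosa ∩ Wendy ∩ Nadia ∩ Esperanza: 11:00-12:00, 12:45-13:45, 14:30-17:15.
The first common window of at least 30 minutes is 11:00-12:00, so the earliest start is 11:00.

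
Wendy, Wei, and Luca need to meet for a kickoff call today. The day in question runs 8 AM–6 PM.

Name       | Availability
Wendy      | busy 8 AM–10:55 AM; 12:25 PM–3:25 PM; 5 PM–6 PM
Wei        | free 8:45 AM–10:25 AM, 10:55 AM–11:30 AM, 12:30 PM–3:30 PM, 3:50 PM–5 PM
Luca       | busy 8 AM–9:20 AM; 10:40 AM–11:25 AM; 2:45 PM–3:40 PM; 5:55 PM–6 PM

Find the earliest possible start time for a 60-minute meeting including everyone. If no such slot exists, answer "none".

Wendy free: 10:55-12:25, 15:25-17:00 (invert busy blocks within the working day).
Wei free: 08:45-10:25, 10:55-11:30, 12:30-15:30, 15:50-17:00.
Luca free: 09:20-10:40, 11:25-14:45, 15:40-17:55 (invert busy blocks within the working day).
Wendy ∩ Wei: 10:55-11:30, 15:25-15:30, 15:50-17:00.
Wendy ∩ Wei ∩ Luca: 11:25-11:30, 15:50-17:00.
So the common availability across everyone is 11:25-11:30, 15:50-17:00.
The first common window of at least 60 minutes is 15:50-17:00, so the earliest start is 15:50.

15:50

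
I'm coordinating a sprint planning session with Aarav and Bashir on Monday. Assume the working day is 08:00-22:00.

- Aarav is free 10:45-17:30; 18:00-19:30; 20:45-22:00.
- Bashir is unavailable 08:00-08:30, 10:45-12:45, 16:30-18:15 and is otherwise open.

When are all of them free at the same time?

Aarav free: 10:45-17:30, 18:00-19:30, 20:45-22:00.
Bashir free: 08:30-10:45, 12:45-16:30, 18:15-22:00 (invert busy blocks within the working day).
Aarav ∩ Bashir: 12:45-16:30, 18:15-19:30, 20:45-22:00.

12:45-16:30, 18:15-19:30, 20:45-22:00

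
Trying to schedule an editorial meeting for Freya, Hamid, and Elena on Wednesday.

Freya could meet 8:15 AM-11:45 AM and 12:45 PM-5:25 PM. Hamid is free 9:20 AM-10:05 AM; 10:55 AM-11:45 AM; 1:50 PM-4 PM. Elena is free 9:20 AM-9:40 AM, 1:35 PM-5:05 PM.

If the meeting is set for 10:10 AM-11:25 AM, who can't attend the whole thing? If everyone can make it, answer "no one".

Freya: free for 10:10-11:25. Hamid: not fully free for 10:10-11:25. Elena: not fully free for 10:10-11:25.

Elena, Hamid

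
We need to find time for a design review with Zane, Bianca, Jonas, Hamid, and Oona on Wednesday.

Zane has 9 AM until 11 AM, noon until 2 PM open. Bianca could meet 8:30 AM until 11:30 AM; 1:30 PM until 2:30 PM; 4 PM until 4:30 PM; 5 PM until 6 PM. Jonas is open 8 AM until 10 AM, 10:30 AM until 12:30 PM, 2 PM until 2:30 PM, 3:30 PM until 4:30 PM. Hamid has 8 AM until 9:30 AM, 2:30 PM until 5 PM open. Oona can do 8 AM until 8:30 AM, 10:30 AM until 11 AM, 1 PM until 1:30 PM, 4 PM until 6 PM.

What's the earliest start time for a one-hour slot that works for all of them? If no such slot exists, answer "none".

none

Zane ∩ Bianca: 09:00-11:00, 13:30-14:00.
Zane ∩ Bianca ∩ Jonas: 09:00-10:00, 10:30-11:00.
Zane ∩ Bianca ∩ Jonas ∩ Hamid: 09:00-09:30.
Zane ∩ Bianca ∩ Jonas ∩ Hamid ∩ Oona: ∅.
There is no time when everyone is free.
No common window is at least 60 minutes long.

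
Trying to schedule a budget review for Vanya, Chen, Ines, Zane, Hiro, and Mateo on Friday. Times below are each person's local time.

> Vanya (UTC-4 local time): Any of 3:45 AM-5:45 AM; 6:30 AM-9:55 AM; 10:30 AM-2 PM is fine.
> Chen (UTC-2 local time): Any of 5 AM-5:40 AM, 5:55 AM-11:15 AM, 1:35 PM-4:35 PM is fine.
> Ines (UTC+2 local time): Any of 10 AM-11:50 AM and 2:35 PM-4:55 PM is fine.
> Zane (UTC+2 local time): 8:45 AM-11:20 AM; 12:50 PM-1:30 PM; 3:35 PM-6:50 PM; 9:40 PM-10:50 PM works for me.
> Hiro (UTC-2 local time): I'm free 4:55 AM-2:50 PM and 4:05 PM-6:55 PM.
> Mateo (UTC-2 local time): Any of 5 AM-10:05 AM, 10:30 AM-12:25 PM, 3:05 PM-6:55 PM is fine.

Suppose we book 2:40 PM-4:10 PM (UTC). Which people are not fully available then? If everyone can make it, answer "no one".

Vanya in UTC: 07:45-09:45, 10:30-13:55, 14:30-18:00 (add 4h to convert from UTC-4).
Chen in UTC: 07:00-07:40, 07:55-13:15, 15:35-18:35 (add 2h to convert from UTC-2).
Ines in UTC: 08:00-09:50, 12:35-14:55 (subtract 2h to convert from UTC+2).
Zane in UTC: 06:45-09:20, 10:50-11:30, 13:35-16:50, 19:40-20:50 (subtract 2h to convert from UTC+2).
Hiro in UTC: 06:55-16:50, 18:05-20:55 (add 2h to convert from UTC-2).
Mateo in UTC: 07:00-12:05, 12:30-14:25, 17:05-20:55 (add 2h to convert from UTC-2).
Vanya: free for 14:40-16:10. Chen: not fully free for 14:40-16:10. Ines: not fully free for 14:40-16:10. Zane: free for 14:40-16:10. Hiro: free for 14:40-16:10. Mateo: not fully free for 14:40-16:10.

Chen, Ines, Mateo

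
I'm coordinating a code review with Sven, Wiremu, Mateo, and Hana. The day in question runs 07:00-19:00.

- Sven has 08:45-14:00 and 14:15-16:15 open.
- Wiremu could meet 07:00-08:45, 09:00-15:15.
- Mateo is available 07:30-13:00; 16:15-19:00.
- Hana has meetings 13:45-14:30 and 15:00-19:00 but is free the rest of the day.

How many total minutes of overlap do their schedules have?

240

Sven free: 08:45-14:00, 14:15-16:15.
Wiremu free: 07:00-08:45, 09:00-15:15.
Mateo free: 07:30-13:00, 16:15-19:00.
Hana free: 07:00-13:45, 14:30-15:00 (invert busy blocks within the working day).
Sven ∩ Wiremu: 09:00-14:00, 14:15-15:15.
Sven ∩ Wiremu ∩ Mateo: 09:00-13:00.
Sven ∩ Wiremu ∩ Mateo ∩ Hana: 09:00-13:00.
Those are the intersection windows.
That's a single block of 240 minutes.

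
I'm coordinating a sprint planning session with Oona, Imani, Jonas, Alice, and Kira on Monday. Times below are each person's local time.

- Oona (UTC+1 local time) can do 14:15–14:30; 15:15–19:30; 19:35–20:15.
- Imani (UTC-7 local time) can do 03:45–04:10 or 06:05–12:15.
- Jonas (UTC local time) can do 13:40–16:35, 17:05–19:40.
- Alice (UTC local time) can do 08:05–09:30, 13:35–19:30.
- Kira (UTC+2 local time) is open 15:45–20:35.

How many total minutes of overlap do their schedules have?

225

Oona in UTC: 13:15-13:30, 14:15-18:30, 18:35-19:15 (subtract 1h to convert from UTC+1).
Imani in UTC: 10:45-11:10, 13:05-19:15 (add 7h to convert from UTC-7).
Jonas in UTC: 13:40-16:35, 17:05-19:40.
Alice in UTC: 08:05-09:30, 13:35-19:30.
Kira in UTC: 13:45-18:35 (subtract 2h to convert from UTC+2).
Oona ∩ Imani: 13:15-13:30, 14:15-18:30, 18:35-19:15.
Oona ∩ Imani ∩ Jonas: 14:15-16:35, 17:05-18:30, 18:35-19:15.
Oona ∩ Imani ∩ Jonas ∩ Alice: 14:15-16:35, 17:05-18:30, 18:35-19:15.
Oona ∩ Imani ∩ Jonas ∩ Alice ∩ Kira: 14:15-16:35, 17:05-18:30.
Summing the common windows: 140 + 85 = 225 minutes.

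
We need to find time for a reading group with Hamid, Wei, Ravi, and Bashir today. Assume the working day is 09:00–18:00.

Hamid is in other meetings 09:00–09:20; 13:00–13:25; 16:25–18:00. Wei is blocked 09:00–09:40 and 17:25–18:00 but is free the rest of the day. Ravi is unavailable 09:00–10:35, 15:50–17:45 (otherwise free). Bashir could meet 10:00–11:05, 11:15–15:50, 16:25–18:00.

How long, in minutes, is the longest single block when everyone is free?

145

Hamid free: 09:20-13:00, 13:25-16:25 (invert busy blocks within the working day).
Wei free: 09:40-17:25 (invert busy blocks within the working day).
Ravi free: 10:35-15:50, 17:45-18:00 (invert busy blocks within the working day).
Bashir free: 10:00-11:05, 11:15-15:50, 16:25-18:00.
Hamid ∩ Wei: 09:40-13:00, 13:25-16:25.
Hamid ∩ Wei ∩ Ravi: 10:35-13:00, 13:25-15:50.
Hamid ∩ Wei ∩ Ravi ∩ Bashir: 10:35-11:05, 11:15-13:00, 13:25-15:50.
The longest is 13:25-15:50 at 145 minutes.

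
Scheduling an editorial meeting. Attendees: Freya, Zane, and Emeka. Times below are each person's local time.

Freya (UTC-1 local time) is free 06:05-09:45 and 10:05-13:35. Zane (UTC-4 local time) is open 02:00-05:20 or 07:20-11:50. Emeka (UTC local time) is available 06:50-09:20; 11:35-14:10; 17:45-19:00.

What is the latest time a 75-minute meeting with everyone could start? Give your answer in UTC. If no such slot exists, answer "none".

Freya in UTC: 07:05-10:45, 11:05-14:35 (add 1h to convert from UTC-1).
Zane in UTC: 06:00-09:20, 11:20-15:50 (add 4h to convert from UTC-4).
Emeka in UTC: 06:50-09:20, 11:35-14:10, 17:45-19:00.
Freya ∩ Zane: 07:05-09:20, 11:20-14:35.
Freya ∩ Zane ∩ Emeka: 07:05-09:20, 11:35-14:10.
So the common availability across everyone is 07:05-09:20, 11:35-14:10.
The last common window of at least 75 minutes is 11:35-14:10; a 75-minute meeting can start as late as 12:55 and still end by 14:10.

12:55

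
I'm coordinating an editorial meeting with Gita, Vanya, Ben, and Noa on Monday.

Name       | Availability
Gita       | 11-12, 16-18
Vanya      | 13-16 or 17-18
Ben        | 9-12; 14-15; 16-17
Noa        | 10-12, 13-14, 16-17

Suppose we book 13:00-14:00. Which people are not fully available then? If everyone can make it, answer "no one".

Ben, Gita

Gita: not fully free for 13:00-14:00. Vanya: free for 13:00-14:00. Ben: not fully free for 13:00-14:00. Noa: free for 13:00-14:00.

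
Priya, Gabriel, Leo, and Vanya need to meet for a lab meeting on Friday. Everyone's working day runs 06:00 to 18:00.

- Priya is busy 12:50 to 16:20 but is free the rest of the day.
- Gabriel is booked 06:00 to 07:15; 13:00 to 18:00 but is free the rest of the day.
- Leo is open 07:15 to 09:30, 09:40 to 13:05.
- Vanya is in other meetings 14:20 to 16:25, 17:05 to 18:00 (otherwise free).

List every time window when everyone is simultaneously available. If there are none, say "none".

07:15-09:30, 09:40-12:50

Priya free: 06:00-12:50, 16:20-18:00 (invert busy blocks within the working day).
Gabriel free: 07:15-13:00 (invert busy blocks within the working day).
Leo free: 07:15-09:30, 09:40-13:05.
Vanya free: 06:00-14:20, 16:25-17:05 (invert busy blocks within the working day).
Priya ∩ Gabriel: 07:15-12:50.
Priya ∩ Gabriel ∩ Leo: 07:15-09:30, 09:40-12:50.
Priya ∩ Gabriel ∩ Leo ∩ Vanya: 07:15-09:30, 09:40-12:50.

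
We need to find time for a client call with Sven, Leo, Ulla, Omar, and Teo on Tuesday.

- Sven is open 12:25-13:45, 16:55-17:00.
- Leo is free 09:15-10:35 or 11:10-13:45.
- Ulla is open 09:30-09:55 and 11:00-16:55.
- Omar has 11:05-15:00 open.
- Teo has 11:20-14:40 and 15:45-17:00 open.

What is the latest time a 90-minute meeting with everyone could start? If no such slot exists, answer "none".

none

Sven ∩ Leo: 12:25-13:45.
Sven ∩ Leo ∩ Ulla: 12:25-13:45.
Sven ∩ Leo ∩ Ulla ∩ Omar: 12:25-13:45.
Sven ∩ Leo ∩ Ulla ∩ Omar ∩ Teo: 12:25-13:45.
Those are the intersection windows.
No common window is at least 90 minutes long.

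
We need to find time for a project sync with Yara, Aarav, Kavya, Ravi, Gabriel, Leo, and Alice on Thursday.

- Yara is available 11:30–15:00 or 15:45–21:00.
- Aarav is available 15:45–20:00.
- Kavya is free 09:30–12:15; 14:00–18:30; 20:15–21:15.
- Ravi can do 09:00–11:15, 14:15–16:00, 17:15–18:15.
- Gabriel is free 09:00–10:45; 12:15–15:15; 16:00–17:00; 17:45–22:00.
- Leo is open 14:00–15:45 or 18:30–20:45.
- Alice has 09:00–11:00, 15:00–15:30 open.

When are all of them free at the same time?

none

Yara ∩ Aarav: 15:45-20:00.
Yara ∩ Aarav ∩ Kavya: 15:45-18:30.
Yara ∩ Aarav ∩ Kavya ∩ Ravi: 15:45-16:00, 17:15-18:15.
Yara ∩ Aarav ∩ Kavya ∩ Ravi ∩ Gabriel: 17:45-18:15.
Yara ∩ Aarav ∩ Kavya ∩ Ravi ∩ Gabriel ∩ Leo: ∅.
Yara ∩ Aarav ∩ Kavya ∩ Ravi ∩ Gabriel ∩ Leo ∩ Alice: ∅.
There is no time when everyone is free.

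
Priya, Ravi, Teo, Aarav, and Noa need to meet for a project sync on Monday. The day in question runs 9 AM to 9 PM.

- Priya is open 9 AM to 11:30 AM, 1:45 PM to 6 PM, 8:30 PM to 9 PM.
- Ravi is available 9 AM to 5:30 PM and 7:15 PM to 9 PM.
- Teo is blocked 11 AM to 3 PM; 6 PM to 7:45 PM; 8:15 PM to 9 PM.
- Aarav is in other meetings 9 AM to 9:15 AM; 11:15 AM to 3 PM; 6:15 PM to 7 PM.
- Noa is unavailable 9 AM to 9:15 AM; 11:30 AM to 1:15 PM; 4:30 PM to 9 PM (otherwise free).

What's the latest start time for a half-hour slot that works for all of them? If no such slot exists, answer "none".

Priya free: 09:00-11:30, 13:45-18:00, 20:30-21:00.
Ravi free: 09:00-17:30, 19:15-21:00.
Teo free: 09:00-11:00, 15:00-18:00, 19:45-20:15 (invert busy blocks within the working day).
Aarav free: 09:15-11:15, 15:00-18:15, 19:00-21:00 (invert busy blocks within the working day).
Noa free: 09:15-11:30, 13:15-16:30 (invert busy blocks within the working day).
Priya ∩ Ravi: 09:00-11:30, 13:45-17:30, 20:30-21:00.
Priya ∩ Ravi ∩ Teo: 09:00-11:00, 15:00-17:30.
Priya ∩ Ravi ∩ Teo ∩ Aarav: 09:15-11:00, 15:00-17:30.
Priya ∩ Ravi ∩ Teo ∩ Aarav ∩ Noa: 09:15-11:00, 15:00-16:30.
Those are the intersection windows.
The last common window of at least 30 minutes is 15:00-16:30; a 30-minute meeting can start as late as 16:00 and still end by 16:30.

16:00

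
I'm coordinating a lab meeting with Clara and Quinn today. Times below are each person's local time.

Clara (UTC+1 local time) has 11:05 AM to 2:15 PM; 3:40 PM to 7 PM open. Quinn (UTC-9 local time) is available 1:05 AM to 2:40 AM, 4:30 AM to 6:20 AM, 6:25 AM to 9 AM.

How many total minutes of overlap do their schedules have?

290

Clara in UTC: 10:05-13:15, 14:40-18:00 (subtract 1h to convert from UTC+1).
Quinn in UTC: 10:05-11:40, 13:30-15:20, 15:25-18:00 (add 9h to convert from UTC-9).
Clara ∩ Quinn: 10:05-11:40, 14:40-15:20, 15:25-18:00.
So the common availability across everyone is 10:05-11:40, 14:40-15:20, 15:25-18:00.
Summing the common windows: 95 + 40 + 155 = 290 minutes.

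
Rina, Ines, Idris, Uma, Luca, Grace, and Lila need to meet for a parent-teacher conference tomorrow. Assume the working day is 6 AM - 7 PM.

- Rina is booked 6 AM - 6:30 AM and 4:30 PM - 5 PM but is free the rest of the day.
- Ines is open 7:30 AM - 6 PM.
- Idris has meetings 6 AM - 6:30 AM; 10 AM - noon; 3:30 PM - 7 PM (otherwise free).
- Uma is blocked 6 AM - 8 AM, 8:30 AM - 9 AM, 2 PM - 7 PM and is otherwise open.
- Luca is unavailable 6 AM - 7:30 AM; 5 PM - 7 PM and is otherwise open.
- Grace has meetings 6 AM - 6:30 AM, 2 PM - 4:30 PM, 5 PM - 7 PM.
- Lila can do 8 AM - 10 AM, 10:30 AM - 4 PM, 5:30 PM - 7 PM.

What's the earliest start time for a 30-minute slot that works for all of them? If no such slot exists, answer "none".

Rina free: 06:30-16:30, 17:00-19:00 (invert busy blocks within the working day).
Ines free: 07:30-18:00.
Idris free: 06:30-10:00, 12:00-15:30 (invert busy blocks within the working day).
Uma free: 08:00-08:30, 09:00-14:00 (invert busy blocks within the working day).
Luca free: 07:30-17:00 (invert busy blocks within the working day).
Grace free: 06:30-14:00, 16:30-17:00 (invert busy blocks within the working day).
Lila free: 08:00-10:00, 10:30-16:00, 17:30-19:00.
Rina ∩ Ines: 07:30-16:30, 17:00-18:00.
Rina ∩ Ines ∩ Idris: 07:30-10:00, 12:00-15:30.
Rina ∩ Ines ∩ Idris ∩ Uma: 08:00-08:30, 09:00-10:00, 12:00-14:00.
Rina ∩ Ines ∩ Idris ∩ Uma ∩ Luca: 08:00-08:30, 09:00-10:00, 12:00-14:00.
Rina ∩ Ines ∩ Idris ∩ Uma ∩ Luca ∩ Grace: 08:00-08:30, 09:00-10:00, 12:00-14:00.
Rina ∩ Ines ∩ Idris ∩ Uma ∩ Luca ∩ Grace ∩ Lila: 08:00-08:30, 09:00-10:00, 12:00-14:00.
Those are the intersection windows.
The first common window of at least 30 minutes is 08:00-08:30, so the earliest start is 08:00.

08:00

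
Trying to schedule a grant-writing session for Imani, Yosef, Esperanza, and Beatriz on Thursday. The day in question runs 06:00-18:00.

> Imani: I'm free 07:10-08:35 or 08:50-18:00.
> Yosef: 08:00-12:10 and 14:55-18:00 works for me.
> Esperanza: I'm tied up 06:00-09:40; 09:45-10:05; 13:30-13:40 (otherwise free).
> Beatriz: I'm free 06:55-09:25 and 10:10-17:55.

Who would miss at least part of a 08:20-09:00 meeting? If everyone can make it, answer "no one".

Imani free: 07:10-08:35, 08:50-18:00.
Yosef free: 08:00-12:10, 14:55-18:00.
Esperanza free: 09:40-09:45, 10:05-13:30, 13:40-18:00 (invert busy blocks within the working day).
Beatriz free: 06:55-09:25, 10:10-17:55.
Imani: not fully free for 08:20-09:00. Yosef: free for 08:20-09:00. Esperanza: not fully free for 08:20-09:00. Beatriz: free for 08:20-09:00.

Esperanza, Imani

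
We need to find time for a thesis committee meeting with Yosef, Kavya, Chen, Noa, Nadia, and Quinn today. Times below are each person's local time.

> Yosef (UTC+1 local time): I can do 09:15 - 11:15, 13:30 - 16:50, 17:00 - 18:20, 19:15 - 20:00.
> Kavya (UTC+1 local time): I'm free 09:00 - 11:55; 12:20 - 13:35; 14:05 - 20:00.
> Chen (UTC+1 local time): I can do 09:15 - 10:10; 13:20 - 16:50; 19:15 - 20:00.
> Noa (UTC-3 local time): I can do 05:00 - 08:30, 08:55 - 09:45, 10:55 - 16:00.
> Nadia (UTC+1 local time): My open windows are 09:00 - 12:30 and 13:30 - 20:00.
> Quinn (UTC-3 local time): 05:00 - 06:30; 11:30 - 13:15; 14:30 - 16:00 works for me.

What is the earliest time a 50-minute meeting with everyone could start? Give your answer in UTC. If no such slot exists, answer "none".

08:15

Yosef in UTC: 08:15-10:15, 12:30-15:50, 16:00-17:20, 18:15-19:00 (subtract 1h to convert from UTC+1).
Kavya in UTC: 08:00-10:55, 11:20-12:35, 13:05-19:00 (subtract 1h to convert from UTC+1).
Chen in UTC: 08:15-09:10, 12:20-15:50, 18:15-19:00 (subtract 1h to convert from UTC+1).
Noa in UTC: 08:00-11:30, 11:55-12:45, 13:55-19:00 (add 3h to convert from UTC-3).
Nadia in UTC: 08:00-11:30, 12:30-19:00 (subtract 1h to convert from UTC+1).
Quinn in UTC: 08:00-09:30, 14:30-16:15, 17:30-19:00 (add 3h to convert from UTC-3).
Yosef ∩ Kavya: 08:15-10:15, 12:30-12:35, 13:05-15:50, 16:00-17:20, 18:15-19:00.
Yosef ∩ Kavya ∩ Chen: 08:15-09:10, 12:30-12:35, 13:05-15:50, 18:15-19:00.
Yosef ∩ Kavya ∩ Chen ∩ Noa: 08:15-09:10, 12:30-12:35, 13:55-15:50, 18:15-19:00.
Yosef ∩ Kavya ∩ Chen ∩ Noa ∩ Nadia: 08:15-09:10, 12:30-12:35, 13:55-15:50, 18:15-19:00.
Yosef ∩ Kavya ∩ Chen ∩ Noa ∩ Nadia ∩ Quinn: 08:15-09:10, 14:30-15:50, 18:15-19:00.
Those are the intersection windows.
The first common window of at least 50 minutes is 08:15-09:10, so the earliest start is 08:15.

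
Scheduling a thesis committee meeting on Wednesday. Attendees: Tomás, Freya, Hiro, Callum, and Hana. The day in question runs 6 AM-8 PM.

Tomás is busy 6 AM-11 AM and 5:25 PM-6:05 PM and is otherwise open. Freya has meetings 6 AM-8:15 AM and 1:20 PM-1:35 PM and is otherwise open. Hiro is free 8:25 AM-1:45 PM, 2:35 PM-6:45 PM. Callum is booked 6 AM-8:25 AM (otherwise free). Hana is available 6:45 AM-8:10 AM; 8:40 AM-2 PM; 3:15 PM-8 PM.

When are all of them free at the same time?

Tomás free: 11:00-17:25, 18:05-20:00 (invert busy blocks within the working day).
Freya free: 08:15-13:20, 13:35-20:00 (invert busy blocks within the working day).
Hiro free: 08:25-13:45, 14:35-18:45.
Callum free: 08:25-20:00 (invert busy blocks within the working day).
Hana free: 06:45-08:10, 08:40-14:00, 15:15-20:00.
Tomás ∩ Freya: 11:00-13:20, 13:35-17:25, 18:05-20:00.
Tomás ∩ Freya ∩ Hiro: 11:00-13:20, 13:35-13:45, 14:35-17:25, 18:05-18:45.
Tomás ∩ Freya ∩ Hiro ∩ Callum: 11:00-13:20, 13:35-13:45, 14:35-17:25, 18:05-18:45.
Tomás ∩ Freya ∩ Hiro ∩ Callum ∩ Hana: 11:00-13:20, 13:35-13:45, 15:15-17:25, 18:05-18:45.
So the common availability across everyone is 11:00-13:20, 13:35-13:45, 15:15-17:25, 18:05-18:45.

11:00-13:20, 13:35-13:45, 15:15-17:25, 18:05-18:45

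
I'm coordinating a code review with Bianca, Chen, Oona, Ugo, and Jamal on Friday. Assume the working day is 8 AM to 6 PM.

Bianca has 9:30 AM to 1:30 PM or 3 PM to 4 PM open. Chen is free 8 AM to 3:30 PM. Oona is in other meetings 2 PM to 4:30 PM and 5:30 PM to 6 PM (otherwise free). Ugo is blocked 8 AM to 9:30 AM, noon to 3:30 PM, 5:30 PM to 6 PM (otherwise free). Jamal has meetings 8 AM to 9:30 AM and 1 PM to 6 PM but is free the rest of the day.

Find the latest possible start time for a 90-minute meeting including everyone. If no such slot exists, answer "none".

Bianca free: 09:30-13:30, 15:00-16:00.
Chen free: 08:00-15:30.
Oona free: 08:00-14:00, 16:30-17:30 (invert busy blocks within the working day).
Ugo free: 09:30-12:00, 15:30-17:30 (invert busy blocks within the working day).
Jamal free: 09:30-13:00 (invert busy blocks within the working day).
Bianca ∩ Chen: 09:30-13:30, 15:00-15:30.
Bianca ∩ Chen ∩ Oona: 09:30-13:30.
Bianca ∩ Chen ∩ Oona ∩ Ugo: 09:30-12:00.
Bianca ∩ Chen ∩ Oona ∩ Ugo ∩ Jamal: 09:30-12:00.
So the common availability across everyone is 09:30-12:00.
The last common window of at least 90 minutes is 09:30-12:00; a 90-minute meeting can start as late as 10:30 and still end by 12:00.

10:30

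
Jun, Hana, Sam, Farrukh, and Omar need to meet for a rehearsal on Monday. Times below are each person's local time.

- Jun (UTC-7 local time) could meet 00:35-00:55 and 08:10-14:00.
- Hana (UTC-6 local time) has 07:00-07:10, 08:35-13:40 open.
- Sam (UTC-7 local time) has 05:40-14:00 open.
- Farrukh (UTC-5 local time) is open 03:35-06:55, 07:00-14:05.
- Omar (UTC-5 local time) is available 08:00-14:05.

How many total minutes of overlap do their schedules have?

Jun in UTC: 07:35-07:55, 15:10-21:00 (add 7h to convert from UTC-7).
Hana in UTC: 13:00-13:10, 14:35-19:40 (add 6h to convert from UTC-6).
Sam in UTC: 12:40-21:00 (add 7h to convert from UTC-7).
Farrukh in UTC: 08:35-11:55, 12:00-19:05 (add 5h to convert from UTC-5).
Omar in UTC: 13:00-19:05 (add 5h to convert from UTC-5).
Jun ∩ Hana: 15:10-19:40.
Jun ∩ Hana ∩ Sam: 15:10-19:40.
Jun ∩ Hana ∩ Sam ∩ Farrukh: 15:10-19:05.
Jun ∩ Hana ∩ Sam ∩ Farrukh ∩ Omar: 15:10-19:05.
So the common availability across everyone is 15:10-19:05.
That's a single block of 235 minutes.

235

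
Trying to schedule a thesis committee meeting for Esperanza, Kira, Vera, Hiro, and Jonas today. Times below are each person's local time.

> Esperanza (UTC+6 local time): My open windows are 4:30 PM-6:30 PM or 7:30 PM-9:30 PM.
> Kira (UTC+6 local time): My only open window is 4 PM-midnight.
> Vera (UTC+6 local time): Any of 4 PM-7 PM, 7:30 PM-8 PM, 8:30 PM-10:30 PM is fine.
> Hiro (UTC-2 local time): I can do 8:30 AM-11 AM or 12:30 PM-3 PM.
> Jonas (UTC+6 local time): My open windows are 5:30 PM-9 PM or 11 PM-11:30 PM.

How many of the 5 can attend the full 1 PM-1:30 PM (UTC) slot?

2

Esperanza in UTC: 10:30-12:30, 13:30-15:30 (subtract 6h to convert from UTC+6).
Kira in UTC: 10:00-18:00 (subtract 6h to convert from UTC+6).
Vera in UTC: 10:00-13:00, 13:30-14:00, 14:30-16:30 (subtract 6h to convert from UTC+6).
Hiro in UTC: 10:30-13:00, 14:30-17:00 (add 2h to convert from UTC-2).
Jonas in UTC: 11:30-15:00, 17:00-17:30 (subtract 6h to convert from UTC+6).
Kira and Jonas can make the full 13:00-13:30 slot — that's 2.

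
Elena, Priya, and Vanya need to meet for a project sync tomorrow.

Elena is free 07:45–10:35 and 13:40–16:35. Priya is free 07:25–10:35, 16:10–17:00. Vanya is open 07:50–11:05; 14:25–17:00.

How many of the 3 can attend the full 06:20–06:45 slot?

0

nobody can make the full 06:20-06:45 slot — that's 0.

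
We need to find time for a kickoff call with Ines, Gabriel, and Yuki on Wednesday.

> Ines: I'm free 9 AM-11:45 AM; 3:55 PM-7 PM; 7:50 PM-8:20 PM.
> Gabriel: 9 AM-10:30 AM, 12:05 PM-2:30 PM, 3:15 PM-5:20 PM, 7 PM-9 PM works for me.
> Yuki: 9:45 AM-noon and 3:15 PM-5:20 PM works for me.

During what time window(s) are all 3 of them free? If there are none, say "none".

09:45-10:30, 15:55-17:20

Ines ∩ Gabriel: 09:00-10:30, 15:55-17:20, 19:50-20:20.
Ines ∩ Gabriel ∩ Yuki: 09:45-10:30, 15:55-17:20.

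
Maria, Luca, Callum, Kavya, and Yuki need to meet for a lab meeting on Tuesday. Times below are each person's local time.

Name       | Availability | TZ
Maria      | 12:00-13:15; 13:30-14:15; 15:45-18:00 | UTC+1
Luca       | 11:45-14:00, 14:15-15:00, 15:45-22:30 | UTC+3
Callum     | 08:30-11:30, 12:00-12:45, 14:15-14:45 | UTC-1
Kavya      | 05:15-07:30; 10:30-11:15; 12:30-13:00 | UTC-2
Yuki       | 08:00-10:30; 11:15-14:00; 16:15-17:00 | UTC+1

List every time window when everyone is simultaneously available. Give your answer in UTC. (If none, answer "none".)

none

Maria in UTC: 11:00-12:15, 12:30-13:15, 14:45-17:00 (subtract 1h to convert from UTC+1).
Luca in UTC: 08:45-11:00, 11:15-12:00, 12:45-19:30 (subtract 3h to convert from UTC+3).
Callum in UTC: 09:30-12:30, 13:00-13:45, 15:15-15:45 (add 1h to convert from UTC-1).
Kavya in UTC: 07:15-09:30, 12:30-13:15, 14:30-15:00 (add 2h to convert from UTC-2).
Yuki in UTC: 07:00-09:30, 10:15-13:00, 15:15-16:00 (subtract 1h to convert from UTC+1).
Maria ∩ Luca: 11:15-12:00, 12:45-13:15, 14:45-17:00.
Maria ∩ Luca ∩ Callum: 11:15-12:00, 13:00-13:15, 15:15-15:45.
Maria ∩ Luca ∩ Callum ∩ Kavya: 13:00-13:15.
Maria ∩ Luca ∩ Callum ∩ Kavya ∩ Yuki: ∅.
There is no time when everyone is free.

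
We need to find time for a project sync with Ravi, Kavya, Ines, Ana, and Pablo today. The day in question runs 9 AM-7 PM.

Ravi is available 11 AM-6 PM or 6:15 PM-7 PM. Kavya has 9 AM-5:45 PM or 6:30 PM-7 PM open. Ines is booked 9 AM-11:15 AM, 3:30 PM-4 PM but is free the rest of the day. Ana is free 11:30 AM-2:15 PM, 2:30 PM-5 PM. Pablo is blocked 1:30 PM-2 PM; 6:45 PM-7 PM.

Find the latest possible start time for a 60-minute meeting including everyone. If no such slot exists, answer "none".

Ravi free: 11:00-18:00, 18:15-19:00.
Kavya free: 09:00-17:45, 18:30-19:00.
Ines free: 11:15-15:30, 16:00-19:00 (invert busy blocks within the working day).
Ana free: 11:30-14:15, 14:30-17:00.
Pablo free: 09:00-13:30, 14:00-18:45 (invert busy blocks within the working day).
Ravi ∩ Kavya: 11:00-17:45, 18:30-19:00.
Ravi ∩ Kavya ∩ Ines: 11:15-15:30, 16:00-17:45, 18:30-19:00.
Ravi ∩ Kavya ∩ Ines ∩ Ana: 11:30-14:15, 14:30-15:30, 16:00-17:00.
Ravi ∩ Kavya ∩ Ines ∩ Ana ∩ Pablo: 11:30-13:30, 14:00-14:15, 14:30-15:30, 16:00-17:00.
The last common window of at least 60 minutes is 16:00-17:00; a 60-minute meeting can start as late as 16:00 and still end by 17:00.

16:00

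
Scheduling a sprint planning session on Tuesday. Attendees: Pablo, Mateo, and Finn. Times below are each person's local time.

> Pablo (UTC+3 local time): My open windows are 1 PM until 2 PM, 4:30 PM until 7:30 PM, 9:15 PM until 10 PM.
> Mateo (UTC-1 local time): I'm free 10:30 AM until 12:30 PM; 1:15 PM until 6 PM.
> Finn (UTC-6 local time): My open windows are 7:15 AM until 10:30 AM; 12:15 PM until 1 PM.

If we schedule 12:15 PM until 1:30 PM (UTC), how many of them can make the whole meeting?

Pablo in UTC: 10:00-11:00, 13:30-16:30, 18:15-19:00 (subtract 3h to convert from UTC+3).
Mateo in UTC: 11:30-13:30, 14:15-19:00 (add 1h to convert from UTC-1).
Finn in UTC: 13:15-16:30, 18:15-19:00 (add 6h to convert from UTC-6).
Mateo can make the full 12:15-13:30 slot — that's 1.

1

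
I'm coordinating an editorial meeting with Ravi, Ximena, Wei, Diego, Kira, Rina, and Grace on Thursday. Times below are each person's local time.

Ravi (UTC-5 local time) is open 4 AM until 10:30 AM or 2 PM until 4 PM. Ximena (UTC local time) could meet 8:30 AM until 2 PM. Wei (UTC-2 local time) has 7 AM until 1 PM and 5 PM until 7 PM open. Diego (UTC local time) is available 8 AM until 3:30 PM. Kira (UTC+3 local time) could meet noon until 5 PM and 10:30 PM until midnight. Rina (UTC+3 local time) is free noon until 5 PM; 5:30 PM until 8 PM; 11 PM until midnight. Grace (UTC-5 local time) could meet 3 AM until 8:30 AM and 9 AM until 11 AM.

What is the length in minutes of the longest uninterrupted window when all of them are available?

270

Ravi in UTC: 09:00-15:30, 19:00-21:00 (add 5h to convert from UTC-5).
Ximena in UTC: 08:30-14:00.
Wei in UTC: 09:00-15:00, 19:00-21:00 (add 2h to convert from UTC-2).
Diego in UTC: 08:00-15:30.
Kira in UTC: 09:00-14:00, 19:30-21:00 (subtract 3h to convert from UTC+3).
Rina in UTC: 09:00-14:00, 14:30-17:00, 20:00-21:00 (subtract 3h to convert from UTC+3).
Grace in UTC: 08:00-13:30, 14:00-16:00 (add 5h to convert from UTC-5).
Ravi ∩ Ximena: 09:00-14:00.
Ravi ∩ Ximena ∩ Wei: 09:00-14:00.
Ravi ∩ Ximena ∩ Wei ∩ Diego: 09:00-14:00.
Ravi ∩ Ximena ∩ Wei ∩ Diego ∩ Kira: 09:00-14:00.
Ravi ∩ Ximena ∩ Wei ∩ Diego ∩ Kira ∩ Rina: 09:00-14:00.
Ravi ∩ Ximena ∩ Wei ∩ Diego ∩ Kira ∩ Rina ∩ Grace: 09:00-13:30.
The longest is 09:00-13:30 at 270 minutes.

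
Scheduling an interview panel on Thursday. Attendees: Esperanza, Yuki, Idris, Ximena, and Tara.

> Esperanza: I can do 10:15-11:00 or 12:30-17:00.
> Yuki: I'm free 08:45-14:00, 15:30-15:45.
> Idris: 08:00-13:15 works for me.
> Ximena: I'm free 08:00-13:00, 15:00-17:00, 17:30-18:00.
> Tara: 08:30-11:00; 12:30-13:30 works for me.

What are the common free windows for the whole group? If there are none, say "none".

Esperanza ∩ Yuki: 10:15-11:00, 12:30-14:00, 15:30-15:45.
Esperanza ∩ Yuki ∩ Idris: 10:15-11:00, 12:30-13:15.
Esperanza ∩ Yuki ∩ Idris ∩ Ximena: 10:15-11:00, 12:30-13:00.
Esperanza ∩ Yuki ∩ Idris ∩ Ximena ∩ Tara: 10:15-11:00, 12:30-13:00.

10:15-11:00, 12:30-13:00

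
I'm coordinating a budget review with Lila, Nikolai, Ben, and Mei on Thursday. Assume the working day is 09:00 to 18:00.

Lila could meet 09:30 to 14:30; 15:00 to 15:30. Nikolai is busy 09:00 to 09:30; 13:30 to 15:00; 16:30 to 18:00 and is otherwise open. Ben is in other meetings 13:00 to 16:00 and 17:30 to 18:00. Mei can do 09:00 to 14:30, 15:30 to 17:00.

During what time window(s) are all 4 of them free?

09:30-13:00

Lila free: 09:30-14:30, 15:00-15:30.
Nikolai free: 09:30-13:30, 15:00-16:30 (invert busy blocks within the working day).
Ben free: 09:00-13:00, 16:00-17:30 (invert busy blocks within the working day).
Mei free: 09:00-14:30, 15:30-17:00.
Lila ∩ Nikolai: 09:30-13:30, 15:00-15:30.
Lila ∩ Nikolai ∩ Ben: 09:30-13:00.
Lila ∩ Nikolai ∩ Ben ∩ Mei: 09:30-13:00.
So the common availability across everyone is 09:30-13:00.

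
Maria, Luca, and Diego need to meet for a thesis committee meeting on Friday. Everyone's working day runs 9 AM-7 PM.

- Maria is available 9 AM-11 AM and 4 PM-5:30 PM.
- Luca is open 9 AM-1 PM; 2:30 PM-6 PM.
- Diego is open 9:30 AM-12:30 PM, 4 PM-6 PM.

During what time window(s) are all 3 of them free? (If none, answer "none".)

Maria ∩ Luca: 09:00-11:00, 16:00-17:30.
Maria ∩ Luca ∩ Diego: 09:30-11:00, 16:00-17:30.

09:30-11:00, 16:00-17:30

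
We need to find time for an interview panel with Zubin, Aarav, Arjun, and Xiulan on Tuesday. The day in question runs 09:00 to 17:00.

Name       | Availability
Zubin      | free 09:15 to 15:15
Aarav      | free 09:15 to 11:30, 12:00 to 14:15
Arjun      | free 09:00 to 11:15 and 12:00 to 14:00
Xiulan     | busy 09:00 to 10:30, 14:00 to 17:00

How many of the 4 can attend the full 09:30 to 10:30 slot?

3

Zubin free: 09:15-15:15.
Aarav free: 09:15-11:30, 12:00-14:15.
Arjun free: 09:00-11:15, 12:00-14:00.
Xiulan free: 10:30-14:00 (invert busy blocks within the working day).
Zubin, Aarav, and Arjun can make the full 09:30-10:30 slot — that's 3.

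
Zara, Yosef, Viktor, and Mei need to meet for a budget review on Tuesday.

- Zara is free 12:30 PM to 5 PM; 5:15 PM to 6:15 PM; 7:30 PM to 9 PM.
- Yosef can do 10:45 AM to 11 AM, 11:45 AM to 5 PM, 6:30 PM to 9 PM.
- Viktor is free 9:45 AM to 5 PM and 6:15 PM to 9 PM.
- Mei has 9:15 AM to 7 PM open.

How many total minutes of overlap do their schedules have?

Zara ∩ Yosef: 12:30-17:00, 19:30-21:00.
Zara ∩ Yosef ∩ Viktor: 12:30-17:00, 19:30-21:00.
Zara ∩ Yosef ∩ Viktor ∩ Mei: 12:30-17:00.
So the common availability across everyone is 12:30-17:00.
That's a single block of 270 minutes.

270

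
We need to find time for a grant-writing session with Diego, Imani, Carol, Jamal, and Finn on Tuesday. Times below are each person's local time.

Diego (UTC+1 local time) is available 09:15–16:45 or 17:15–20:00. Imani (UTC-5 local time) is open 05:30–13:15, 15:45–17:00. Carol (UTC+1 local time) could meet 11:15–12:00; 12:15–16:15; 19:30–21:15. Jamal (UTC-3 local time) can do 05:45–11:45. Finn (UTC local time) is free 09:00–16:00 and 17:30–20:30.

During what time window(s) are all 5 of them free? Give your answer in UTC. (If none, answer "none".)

10:30-11:00, 11:15-14:45

Diego in UTC: 08:15-15:45, 16:15-19:00 (subtract 1h to convert from UTC+1).
Imani in UTC: 10:30-18:15, 20:45-22:00 (add 5h to convert from UTC-5).
Carol in UTC: 10:15-11:00, 11:15-15:15, 18:30-20:15 (subtract 1h to convert from UTC+1).
Jamal in UTC: 08:45-14:45 (add 3h to convert from UTC-3).
Finn in UTC: 09:00-16:00, 17:30-20:30.
Diego ∩ Imani: 10:30-15:45, 16:15-18:15.
Diego ∩ Imani ∩ Carol: 10:30-11:00, 11:15-15:15.
Diego ∩ Imani ∩ Carol ∩ Jamal: 10:30-11:00, 11:15-14:45.
Diego ∩ Imani ∩ Carol ∩ Jamal ∩ Finn: 10:30-11:00, 11:15-14:45.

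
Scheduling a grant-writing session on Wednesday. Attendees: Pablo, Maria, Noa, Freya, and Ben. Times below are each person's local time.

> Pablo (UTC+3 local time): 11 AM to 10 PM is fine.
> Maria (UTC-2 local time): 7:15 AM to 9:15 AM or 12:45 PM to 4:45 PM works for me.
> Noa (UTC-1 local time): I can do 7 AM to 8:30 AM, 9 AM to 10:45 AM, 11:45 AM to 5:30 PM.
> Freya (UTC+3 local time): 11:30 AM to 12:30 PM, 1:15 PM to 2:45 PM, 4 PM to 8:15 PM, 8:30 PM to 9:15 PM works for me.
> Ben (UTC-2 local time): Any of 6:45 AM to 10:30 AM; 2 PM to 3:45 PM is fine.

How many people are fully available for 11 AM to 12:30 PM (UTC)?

Pablo in UTC: 08:00-19:00 (subtract 3h to convert from UTC+3).
Maria in UTC: 09:15-11:15, 14:45-18:45 (add 2h to convert from UTC-2).
Noa in UTC: 08:00-09:30, 10:00-11:45, 12:45-18:30 (add 1h to convert from UTC-1).
Freya in UTC: 08:30-09:30, 10:15-11:45, 13:00-17:15, 17:30-18:15 (subtract 3h to convert from UTC+3).
Ben in UTC: 08:45-12:30, 16:00-17:45 (add 2h to convert from UTC-2).
Pablo and Ben can make the full 11:00-12:30 slot — that's 2.

2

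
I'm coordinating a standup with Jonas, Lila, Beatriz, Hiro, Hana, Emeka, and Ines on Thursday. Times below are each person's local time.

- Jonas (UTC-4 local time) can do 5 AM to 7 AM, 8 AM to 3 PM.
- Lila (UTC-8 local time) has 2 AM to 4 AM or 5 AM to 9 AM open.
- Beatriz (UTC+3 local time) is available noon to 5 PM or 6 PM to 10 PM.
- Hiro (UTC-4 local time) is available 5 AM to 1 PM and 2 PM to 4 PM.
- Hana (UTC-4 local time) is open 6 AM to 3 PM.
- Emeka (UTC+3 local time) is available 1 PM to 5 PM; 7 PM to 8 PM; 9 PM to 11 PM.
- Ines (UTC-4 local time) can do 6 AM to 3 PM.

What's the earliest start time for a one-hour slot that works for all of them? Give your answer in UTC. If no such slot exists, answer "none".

10:00

Jonas in UTC: 09:00-11:00, 12:00-19:00 (add 4h to convert from UTC-4).
Lila in UTC: 10:00-12:00, 13:00-17:00 (add 8h to convert from UTC-8).
Beatriz in UTC: 09:00-14:00, 15:00-19:00 (subtract 3h to convert from UTC+3).
Hiro in UTC: 09:00-17:00, 18:00-20:00 (add 4h to convert from UTC-4).
Hana in UTC: 10:00-19:00 (add 4h to convert from UTC-4).
Emeka in UTC: 10:00-14:00, 16:00-17:00, 18:00-20:00 (subtract 3h to convert from UTC+3).
Ines in UTC: 10:00-19:00 (add 4h to convert from UTC-4).
Jonas ∩ Lila: 10:00-11:00, 13:00-17:00.
Jonas ∩ Lila ∩ Beatriz: 10:00-11:00, 13:00-14:00, 15:00-17:00.
Jonas ∩ Lila ∩ Beatriz ∩ Hiro: 10:00-11:00, 13:00-14:00, 15:00-17:00.
Jonas ∩ Lila ∩ Beatriz ∩ Hiro ∩ Hana: 10:00-11:00, 13:00-14:00, 15:00-17:00.
Jonas ∩ Lila ∩ Beatriz ∩ Hiro ∩ Hana ∩ Emeka: 10:00-11:00, 13:00-14:00, 16:00-17:00.
Jonas ∩ Lila ∩ Beatriz ∩ Hiro ∩ Hana ∩ Emeka ∩ Ines: 10:00-11:00, 13:00-14:00, 16:00-17:00.
Those are the intersection windows.
The first common window of at least 60 minutes is 10:00-11:00, so the earliest start is 10:00.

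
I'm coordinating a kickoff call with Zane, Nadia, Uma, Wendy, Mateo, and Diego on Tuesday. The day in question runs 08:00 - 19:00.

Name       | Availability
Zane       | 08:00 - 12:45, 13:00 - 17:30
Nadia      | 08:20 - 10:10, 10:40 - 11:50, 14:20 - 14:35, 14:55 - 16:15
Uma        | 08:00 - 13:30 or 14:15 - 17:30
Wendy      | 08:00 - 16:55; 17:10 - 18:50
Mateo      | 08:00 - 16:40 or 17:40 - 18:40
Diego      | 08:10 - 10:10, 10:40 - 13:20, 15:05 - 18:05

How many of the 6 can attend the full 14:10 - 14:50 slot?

3

Zane, Wendy, and Mateo can make the full 14:10-14:50 slot — that's 3.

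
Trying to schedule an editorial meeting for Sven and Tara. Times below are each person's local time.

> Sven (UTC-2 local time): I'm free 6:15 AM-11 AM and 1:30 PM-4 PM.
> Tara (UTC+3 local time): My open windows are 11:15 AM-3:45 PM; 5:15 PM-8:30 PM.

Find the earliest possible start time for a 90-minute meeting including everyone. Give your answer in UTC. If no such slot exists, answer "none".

Sven in UTC: 08:15-13:00, 15:30-18:00 (add 2h to convert from UTC-2).
Tara in UTC: 08:15-12:45, 14:15-17:30 (subtract 3h to convert from UTC+3).
Sven ∩ Tara: 08:15-12:45, 15:30-17:30.
So the common availability across everyone is 08:15-12:45, 15:30-17:30.
The first common window of at least 90 minutes is 08:15-12:45, so the earliest start is 08:15.

08:15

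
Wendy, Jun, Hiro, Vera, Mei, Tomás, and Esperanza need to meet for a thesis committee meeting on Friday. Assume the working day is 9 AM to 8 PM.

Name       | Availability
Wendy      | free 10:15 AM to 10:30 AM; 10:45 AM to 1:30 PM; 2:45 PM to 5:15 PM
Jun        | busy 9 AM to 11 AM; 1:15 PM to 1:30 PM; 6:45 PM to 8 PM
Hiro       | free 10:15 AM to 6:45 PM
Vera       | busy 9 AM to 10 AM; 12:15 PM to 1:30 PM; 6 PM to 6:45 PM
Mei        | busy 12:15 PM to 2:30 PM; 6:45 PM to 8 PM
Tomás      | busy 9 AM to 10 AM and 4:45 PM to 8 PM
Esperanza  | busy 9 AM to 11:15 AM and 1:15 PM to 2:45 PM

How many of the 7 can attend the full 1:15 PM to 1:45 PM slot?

2

Wendy free: 10:15-10:30, 10:45-13:30, 14:45-17:15.
Jun free: 11:00-13:15, 13:30-18:45 (invert busy blocks within the working day).
Hiro free: 10:15-18:45.
Vera free: 10:00-12:15, 13:30-18:00, 18:45-20:00 (invert busy blocks within the working day).
Mei free: 09:00-12:15, 14:30-18:45 (invert busy blocks within the working day).
Tomás free: 10:00-16:45 (invert busy blocks within the working day).
Esperanza free: 11:15-13:15, 14:45-20:00 (invert busy blocks within the working day).
Hiro and Tomás can make the full 13:15-13:45 slot — that's 2.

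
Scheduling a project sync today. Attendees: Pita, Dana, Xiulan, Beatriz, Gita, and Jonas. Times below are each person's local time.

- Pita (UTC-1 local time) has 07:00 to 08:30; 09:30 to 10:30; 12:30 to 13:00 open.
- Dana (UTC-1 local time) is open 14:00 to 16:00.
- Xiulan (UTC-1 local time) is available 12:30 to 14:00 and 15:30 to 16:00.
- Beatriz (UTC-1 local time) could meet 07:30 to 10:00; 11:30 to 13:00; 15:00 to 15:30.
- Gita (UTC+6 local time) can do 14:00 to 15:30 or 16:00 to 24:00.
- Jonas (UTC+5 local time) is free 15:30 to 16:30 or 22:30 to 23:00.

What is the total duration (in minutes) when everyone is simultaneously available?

Pita in UTC: 08:00-09:30, 10:30-11:30, 13:30-14:00 (add 1h to convert from UTC-1).
Dana in UTC: 15:00-17:00 (add 1h to convert from UTC-1).
Xiulan in UTC: 13:30-15:00, 16:30-17:00 (add 1h to convert from UTC-1).
Beatriz in UTC: 08:30-11:00, 12:30-14:00, 16:00-16:30 (add 1h to convert from UTC-1).
Gita in UTC: 08:00-09:30, 10:00-18:00 (subtract 6h to convert from UTC+6).
Jonas in UTC: 10:30-11:30, 17:30-18:00 (subtract 5h to convert from UTC+5).
Pita ∩ Dana: ∅.
Pita ∩ Dana ∩ Xiulan: ∅.
Pita ∩ Dana ∩ Xiulan ∩ Beatriz: ∅.
Pita ∩ Dana ∩ Xiulan ∩ Beatriz ∩ Gita: ∅.
Pita ∩ Dana ∩ Xiulan ∩ Beatriz ∩ Gita ∩ Jonas: ∅.
There is no time when everyone is free.
There is no common window, so the total is 0 minutes.

0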